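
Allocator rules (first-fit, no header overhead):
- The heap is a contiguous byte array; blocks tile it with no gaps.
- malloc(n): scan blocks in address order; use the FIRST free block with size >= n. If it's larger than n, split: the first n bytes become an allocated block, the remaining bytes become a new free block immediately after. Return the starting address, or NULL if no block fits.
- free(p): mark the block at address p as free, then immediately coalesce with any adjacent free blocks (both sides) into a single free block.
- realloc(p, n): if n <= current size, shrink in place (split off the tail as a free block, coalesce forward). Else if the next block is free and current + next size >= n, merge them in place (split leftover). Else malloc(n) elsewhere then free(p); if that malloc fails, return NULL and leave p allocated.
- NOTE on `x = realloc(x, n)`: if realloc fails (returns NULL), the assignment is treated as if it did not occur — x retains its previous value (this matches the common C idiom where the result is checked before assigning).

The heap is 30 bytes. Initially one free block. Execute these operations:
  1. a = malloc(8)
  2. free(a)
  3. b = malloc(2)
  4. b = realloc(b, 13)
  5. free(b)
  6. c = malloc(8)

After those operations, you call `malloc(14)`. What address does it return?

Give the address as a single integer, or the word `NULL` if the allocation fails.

Op 1: a = malloc(8) -> a = 0; heap: [0-7 ALLOC][8-29 FREE]
Op 2: free(a) -> (freed a); heap: [0-29 FREE]
Op 3: b = malloc(2) -> b = 0; heap: [0-1 ALLOC][2-29 FREE]
Op 4: b = realloc(b, 13) -> b = 0; heap: [0-12 ALLOC][13-29 FREE]
Op 5: free(b) -> (freed b); heap: [0-29 FREE]
Op 6: c = malloc(8) -> c = 0; heap: [0-7 ALLOC][8-29 FREE]
malloc(14): first-fit scan over [0-7 ALLOC][8-29 FREE] -> 8

Answer: 8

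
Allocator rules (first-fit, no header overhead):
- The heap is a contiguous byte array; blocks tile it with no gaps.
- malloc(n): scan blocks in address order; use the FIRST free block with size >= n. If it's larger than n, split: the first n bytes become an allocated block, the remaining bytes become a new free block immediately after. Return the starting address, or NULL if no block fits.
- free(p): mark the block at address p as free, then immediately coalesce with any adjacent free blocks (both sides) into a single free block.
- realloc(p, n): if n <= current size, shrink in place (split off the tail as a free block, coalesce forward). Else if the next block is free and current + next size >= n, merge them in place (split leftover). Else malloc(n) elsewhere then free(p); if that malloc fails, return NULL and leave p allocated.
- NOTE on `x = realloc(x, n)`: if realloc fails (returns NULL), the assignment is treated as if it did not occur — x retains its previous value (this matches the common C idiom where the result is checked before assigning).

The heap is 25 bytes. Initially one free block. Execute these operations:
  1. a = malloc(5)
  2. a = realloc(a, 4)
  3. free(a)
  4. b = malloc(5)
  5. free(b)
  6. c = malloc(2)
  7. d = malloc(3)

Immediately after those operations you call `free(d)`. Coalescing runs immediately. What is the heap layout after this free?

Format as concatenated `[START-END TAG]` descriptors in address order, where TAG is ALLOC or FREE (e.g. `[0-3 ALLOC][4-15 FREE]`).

Op 1: a = malloc(5) -> a = 0; heap: [0-4 ALLOC][5-24 FREE]
Op 2: a = realloc(a, 4) -> a = 0; heap: [0-3 ALLOC][4-24 FREE]
Op 3: free(a) -> (freed a); heap: [0-24 FREE]
Op 4: b = malloc(5) -> b = 0; heap: [0-4 ALLOC][5-24 FREE]
Op 5: free(b) -> (freed b); heap: [0-24 FREE]
Op 6: c = malloc(2) -> c = 0; heap: [0-1 ALLOC][2-24 FREE]
Op 7: d = malloc(3) -> d = 2; heap: [0-1 ALLOC][2-4 ALLOC][5-24 FREE]
free(d): d = 2 -> block [2-4 ALLOC]; mark free, coalesce with adjacent free neighbors -> [0-1 ALLOC][2-24 FREE]

Answer: [0-1 ALLOC][2-24 FREE]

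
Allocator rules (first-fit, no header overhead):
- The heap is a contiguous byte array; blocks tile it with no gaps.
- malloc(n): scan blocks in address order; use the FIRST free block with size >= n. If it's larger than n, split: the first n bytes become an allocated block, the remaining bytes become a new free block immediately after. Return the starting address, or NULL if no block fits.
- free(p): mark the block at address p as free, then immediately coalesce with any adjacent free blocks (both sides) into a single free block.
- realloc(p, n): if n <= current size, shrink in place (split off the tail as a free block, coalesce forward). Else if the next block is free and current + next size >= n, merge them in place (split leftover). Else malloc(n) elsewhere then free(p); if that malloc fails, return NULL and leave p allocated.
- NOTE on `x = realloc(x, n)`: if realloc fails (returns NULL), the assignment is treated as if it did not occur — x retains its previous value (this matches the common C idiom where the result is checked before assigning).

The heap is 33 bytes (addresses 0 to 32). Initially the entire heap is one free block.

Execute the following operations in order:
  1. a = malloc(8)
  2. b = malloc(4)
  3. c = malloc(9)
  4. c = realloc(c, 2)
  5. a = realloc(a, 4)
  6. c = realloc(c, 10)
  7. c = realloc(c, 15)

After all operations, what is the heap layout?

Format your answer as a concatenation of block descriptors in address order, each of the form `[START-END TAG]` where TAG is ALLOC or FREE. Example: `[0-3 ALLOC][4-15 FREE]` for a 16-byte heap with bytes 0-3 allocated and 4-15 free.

Op 1: a = malloc(8) -> a = 0; heap: [0-7 ALLOC][8-32 FREE]
Op 2: b = malloc(4) -> b = 8; heap: [0-7 ALLOC][8-11 ALLOC][12-32 FREE]
Op 3: c = malloc(9) -> c = 12; heap: [0-7 ALLOC][8-11 ALLOC][12-20 ALLOC][21-32 FREE]
Op 4: c = realloc(c, 2) -> c = 12; heap: [0-7 ALLOC][8-11 ALLOC][12-13 ALLOC][14-32 FREE]
Op 5: a = realloc(a, 4) -> a = 0; heap: [0-3 ALLOC][4-7 FREE][8-11 ALLOC][12-13 ALLOC][14-32 FREE]
Op 6: c = realloc(c, 10) -> c = 12; heap: [0-3 ALLOC][4-7 FREE][8-11 ALLOC][12-21 ALLOC][22-32 FREE]
Op 7: c = realloc(c, 15) -> c = 12; heap: [0-3 ALLOC][4-7 FREE][8-11 ALLOC][12-26 ALLOC][27-32 FREE]

Answer: [0-3 ALLOC][4-7 FREE][8-11 ALLOC][12-26 ALLOC][27-32 FREE]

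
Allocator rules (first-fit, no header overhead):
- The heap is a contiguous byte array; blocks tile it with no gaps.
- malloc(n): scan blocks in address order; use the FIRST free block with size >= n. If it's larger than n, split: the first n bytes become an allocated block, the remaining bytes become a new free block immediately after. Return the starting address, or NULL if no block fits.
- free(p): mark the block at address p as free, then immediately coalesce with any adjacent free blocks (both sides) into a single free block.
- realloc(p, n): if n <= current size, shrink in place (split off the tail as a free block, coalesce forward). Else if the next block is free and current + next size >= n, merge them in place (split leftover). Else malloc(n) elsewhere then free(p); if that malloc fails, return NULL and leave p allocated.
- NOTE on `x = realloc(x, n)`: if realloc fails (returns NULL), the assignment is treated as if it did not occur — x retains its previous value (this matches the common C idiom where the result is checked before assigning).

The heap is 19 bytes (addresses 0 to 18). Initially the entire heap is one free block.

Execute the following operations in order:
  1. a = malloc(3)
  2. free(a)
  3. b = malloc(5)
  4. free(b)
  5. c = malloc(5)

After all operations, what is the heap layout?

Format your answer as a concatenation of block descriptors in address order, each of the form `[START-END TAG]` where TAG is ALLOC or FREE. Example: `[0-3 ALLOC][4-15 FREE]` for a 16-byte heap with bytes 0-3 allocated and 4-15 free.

Op 1: a = malloc(3) -> a = 0; heap: [0-2 ALLOC][3-18 FREE]
Op 2: free(a) -> (freed a); heap: [0-18 FREE]
Op 3: b = malloc(5) -> b = 0; heap: [0-4 ALLOC][5-18 FREE]
Op 4: free(b) -> (freed b); heap: [0-18 FREE]
Op 5: c = malloc(5) -> c = 0; heap: [0-4 ALLOC][5-18 FREE]

Answer: [0-4 ALLOC][5-18 FREE]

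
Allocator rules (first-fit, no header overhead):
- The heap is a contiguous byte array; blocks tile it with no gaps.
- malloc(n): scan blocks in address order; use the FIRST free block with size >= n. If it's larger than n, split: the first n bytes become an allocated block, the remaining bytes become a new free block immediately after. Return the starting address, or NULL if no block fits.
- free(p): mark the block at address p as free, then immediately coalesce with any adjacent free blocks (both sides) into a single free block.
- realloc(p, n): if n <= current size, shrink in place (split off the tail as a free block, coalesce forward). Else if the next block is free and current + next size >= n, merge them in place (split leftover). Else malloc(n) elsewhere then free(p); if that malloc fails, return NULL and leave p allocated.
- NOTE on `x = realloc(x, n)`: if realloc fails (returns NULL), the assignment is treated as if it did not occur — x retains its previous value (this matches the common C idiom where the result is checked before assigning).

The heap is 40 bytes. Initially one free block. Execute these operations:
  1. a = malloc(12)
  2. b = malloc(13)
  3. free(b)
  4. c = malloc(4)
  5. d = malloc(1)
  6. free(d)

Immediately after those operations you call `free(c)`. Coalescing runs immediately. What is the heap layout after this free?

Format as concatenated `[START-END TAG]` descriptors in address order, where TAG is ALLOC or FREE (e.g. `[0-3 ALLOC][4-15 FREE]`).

Op 1: a = malloc(12) -> a = 0; heap: [0-11 ALLOC][12-39 FREE]
Op 2: b = malloc(13) -> b = 12; heap: [0-11 ALLOC][12-24 ALLOC][25-39 FREE]
Op 3: free(b) -> (freed b); heap: [0-11 ALLOC][12-39 FREE]
Op 4: c = malloc(4) -> c = 12; heap: [0-11 ALLOC][12-15 ALLOC][16-39 FREE]
Op 5: d = malloc(1) -> d = 16; heap: [0-11 ALLOC][12-15 ALLOC][16-16 ALLOC][17-39 FREE]
Op 6: free(d) -> (freed d); heap: [0-11 ALLOC][12-15 ALLOC][16-39 FREE]
free(c): c = 12 -> block [12-15 ALLOC]; mark free, coalesce with adjacent free neighbors -> [0-11 ALLOC][12-39 FREE]

Answer: [0-11 ALLOC][12-39 FREE]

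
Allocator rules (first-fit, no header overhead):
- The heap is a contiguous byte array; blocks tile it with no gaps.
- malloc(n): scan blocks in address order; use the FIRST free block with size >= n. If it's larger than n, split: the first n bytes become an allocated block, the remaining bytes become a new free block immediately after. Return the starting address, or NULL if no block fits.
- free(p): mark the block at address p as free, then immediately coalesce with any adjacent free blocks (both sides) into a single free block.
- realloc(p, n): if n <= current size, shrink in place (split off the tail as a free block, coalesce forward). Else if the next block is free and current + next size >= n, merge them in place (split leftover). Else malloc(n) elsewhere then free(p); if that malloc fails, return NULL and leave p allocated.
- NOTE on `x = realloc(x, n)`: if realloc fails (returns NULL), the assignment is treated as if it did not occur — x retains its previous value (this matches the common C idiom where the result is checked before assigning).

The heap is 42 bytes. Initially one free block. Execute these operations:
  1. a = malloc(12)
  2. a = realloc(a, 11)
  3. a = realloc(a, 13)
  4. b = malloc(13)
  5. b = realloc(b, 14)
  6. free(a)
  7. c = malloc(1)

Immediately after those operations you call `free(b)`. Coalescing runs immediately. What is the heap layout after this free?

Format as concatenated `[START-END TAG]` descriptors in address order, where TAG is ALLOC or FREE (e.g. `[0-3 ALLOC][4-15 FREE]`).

Op 1: a = malloc(12) -> a = 0; heap: [0-11 ALLOC][12-41 FREE]
Op 2: a = realloc(a, 11) -> a = 0; heap: [0-10 ALLOC][11-41 FREE]
Op 3: a = realloc(a, 13) -> a = 0; heap: [0-12 ALLOC][13-41 FREE]
Op 4: b = malloc(13) -> b = 13; heap: [0-12 ALLOC][13-25 ALLOC][26-41 FREE]
Op 5: b = realloc(b, 14) -> b = 13; heap: [0-12 ALLOC][13-26 ALLOC][27-41 FREE]
Op 6: free(a) -> (freed a); heap: [0-12 FREE][13-26 ALLOC][27-41 FREE]
Op 7: c = malloc(1) -> c = 0; heap: [0-0 ALLOC][1-12 FREE][13-26 ALLOC][27-41 FREE]
free(b): b = 13 -> block [13-26 ALLOC]; mark free, coalesce with adjacent free neighbors -> [0-0 ALLOC][1-41 FREE]

Answer: [0-0 ALLOC][1-41 FREE]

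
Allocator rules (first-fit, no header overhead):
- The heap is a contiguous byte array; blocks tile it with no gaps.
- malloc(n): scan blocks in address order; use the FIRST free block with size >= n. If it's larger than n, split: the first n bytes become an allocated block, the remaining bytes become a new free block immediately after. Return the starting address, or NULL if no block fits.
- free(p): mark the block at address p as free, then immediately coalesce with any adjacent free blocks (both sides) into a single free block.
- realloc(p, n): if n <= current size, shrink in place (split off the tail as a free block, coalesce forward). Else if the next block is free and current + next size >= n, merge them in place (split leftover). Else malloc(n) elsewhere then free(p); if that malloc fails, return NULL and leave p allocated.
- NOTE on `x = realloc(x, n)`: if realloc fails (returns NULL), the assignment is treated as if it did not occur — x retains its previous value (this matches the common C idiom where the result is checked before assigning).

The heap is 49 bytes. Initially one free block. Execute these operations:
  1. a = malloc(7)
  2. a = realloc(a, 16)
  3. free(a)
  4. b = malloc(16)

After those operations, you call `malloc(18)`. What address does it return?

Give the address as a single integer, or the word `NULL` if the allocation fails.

Answer: 16

Derivation:
Op 1: a = malloc(7) -> a = 0; heap: [0-6 ALLOC][7-48 FREE]
Op 2: a = realloc(a, 16) -> a = 0; heap: [0-15 ALLOC][16-48 FREE]
Op 3: free(a) -> (freed a); heap: [0-48 FREE]
Op 4: b = malloc(16) -> b = 0; heap: [0-15 ALLOC][16-48 FREE]
malloc(18): first-fit scan over [0-15 ALLOC][16-48 FREE] -> 16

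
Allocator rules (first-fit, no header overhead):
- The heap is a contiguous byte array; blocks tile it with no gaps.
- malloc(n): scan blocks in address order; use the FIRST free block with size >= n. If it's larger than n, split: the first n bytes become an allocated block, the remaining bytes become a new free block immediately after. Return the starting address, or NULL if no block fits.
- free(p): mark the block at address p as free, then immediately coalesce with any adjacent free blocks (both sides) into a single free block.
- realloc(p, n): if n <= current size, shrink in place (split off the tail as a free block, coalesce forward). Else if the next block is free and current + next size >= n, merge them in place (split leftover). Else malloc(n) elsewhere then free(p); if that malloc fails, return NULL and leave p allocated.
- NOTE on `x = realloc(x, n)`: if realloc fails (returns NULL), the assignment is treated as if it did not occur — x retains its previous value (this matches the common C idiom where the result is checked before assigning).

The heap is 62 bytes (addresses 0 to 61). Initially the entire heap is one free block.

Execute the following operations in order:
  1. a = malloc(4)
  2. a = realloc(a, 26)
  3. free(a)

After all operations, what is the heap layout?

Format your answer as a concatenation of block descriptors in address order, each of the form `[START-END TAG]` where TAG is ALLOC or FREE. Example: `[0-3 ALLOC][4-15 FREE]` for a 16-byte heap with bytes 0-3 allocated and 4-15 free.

Op 1: a = malloc(4) -> a = 0; heap: [0-3 ALLOC][4-61 FREE]
Op 2: a = realloc(a, 26) -> a = 0; heap: [0-25 ALLOC][26-61 FREE]
Op 3: free(a) -> (freed a); heap: [0-61 FREE]

Answer: [0-61 FREE]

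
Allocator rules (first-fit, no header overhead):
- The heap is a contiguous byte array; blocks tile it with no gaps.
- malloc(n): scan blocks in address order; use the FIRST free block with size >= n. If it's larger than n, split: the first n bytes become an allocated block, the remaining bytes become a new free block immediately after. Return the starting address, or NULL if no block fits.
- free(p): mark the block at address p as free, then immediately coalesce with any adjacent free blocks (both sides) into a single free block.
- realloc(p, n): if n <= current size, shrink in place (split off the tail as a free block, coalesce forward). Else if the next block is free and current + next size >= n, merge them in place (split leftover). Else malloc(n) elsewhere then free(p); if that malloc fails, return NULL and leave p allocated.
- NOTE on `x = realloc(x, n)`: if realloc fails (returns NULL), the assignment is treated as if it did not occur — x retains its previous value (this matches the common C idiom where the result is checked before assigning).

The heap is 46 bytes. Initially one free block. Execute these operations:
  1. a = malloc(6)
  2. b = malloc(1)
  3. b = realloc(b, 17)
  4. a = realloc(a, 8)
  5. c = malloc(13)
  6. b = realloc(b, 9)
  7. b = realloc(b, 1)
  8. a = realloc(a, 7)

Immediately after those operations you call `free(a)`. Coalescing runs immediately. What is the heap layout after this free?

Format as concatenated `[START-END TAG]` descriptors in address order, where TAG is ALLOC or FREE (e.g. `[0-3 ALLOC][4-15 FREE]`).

Answer: [0-5 FREE][6-6 ALLOC][7-30 FREE][31-43 ALLOC][44-45 FREE]

Derivation:
Op 1: a = malloc(6) -> a = 0; heap: [0-5 ALLOC][6-45 FREE]
Op 2: b = malloc(1) -> b = 6; heap: [0-5 ALLOC][6-6 ALLOC][7-45 FREE]
Op 3: b = realloc(b, 17) -> b = 6; heap: [0-5 ALLOC][6-22 ALLOC][23-45 FREE]
Op 4: a = realloc(a, 8) -> a = 23; heap: [0-5 FREE][6-22 ALLOC][23-30 ALLOC][31-45 FREE]
Op 5: c = malloc(13) -> c = 31; heap: [0-5 FREE][6-22 ALLOC][23-30 ALLOC][31-43 ALLOC][44-45 FREE]
Op 6: b = realloc(b, 9) -> b = 6; heap: [0-5 FREE][6-14 ALLOC][15-22 FREE][23-30 ALLOC][31-43 ALLOC][44-45 FREE]
Op 7: b = realloc(b, 1) -> b = 6; heap: [0-5 FREE][6-6 ALLOC][7-22 FREE][23-30 ALLOC][31-43 ALLOC][44-45 FREE]
Op 8: a = realloc(a, 7) -> a = 23; heap: [0-5 FREE][6-6 ALLOC][7-22 FREE][23-29 ALLOC][30-30 FREE][31-43 ALLOC][44-45 FREE]
free(a): a = 23 -> block [23-29 ALLOC]; mark free, coalesce with adjacent free neighbors -> [0-5 FREE][6-6 ALLOC][7-30 FREE][31-43 ALLOC][44-45 FREE]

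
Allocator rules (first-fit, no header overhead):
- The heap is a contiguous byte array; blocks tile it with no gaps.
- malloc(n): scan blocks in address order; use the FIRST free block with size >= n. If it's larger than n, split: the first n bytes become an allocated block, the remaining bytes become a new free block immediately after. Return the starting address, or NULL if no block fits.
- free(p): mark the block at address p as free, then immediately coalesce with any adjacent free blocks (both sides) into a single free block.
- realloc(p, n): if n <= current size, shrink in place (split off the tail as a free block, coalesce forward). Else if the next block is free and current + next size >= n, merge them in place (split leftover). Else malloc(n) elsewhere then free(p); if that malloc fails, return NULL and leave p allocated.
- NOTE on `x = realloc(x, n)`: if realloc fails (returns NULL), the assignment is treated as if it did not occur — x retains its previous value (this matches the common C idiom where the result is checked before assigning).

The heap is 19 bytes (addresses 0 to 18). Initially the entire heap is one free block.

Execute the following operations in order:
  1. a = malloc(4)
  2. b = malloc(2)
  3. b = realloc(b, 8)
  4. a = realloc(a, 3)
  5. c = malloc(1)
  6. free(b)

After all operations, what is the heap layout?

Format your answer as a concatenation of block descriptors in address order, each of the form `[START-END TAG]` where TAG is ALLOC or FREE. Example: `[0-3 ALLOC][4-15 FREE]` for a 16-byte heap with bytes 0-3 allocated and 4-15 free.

Op 1: a = malloc(4) -> a = 0; heap: [0-3 ALLOC][4-18 FREE]
Op 2: b = malloc(2) -> b = 4; heap: [0-3 ALLOC][4-5 ALLOC][6-18 FREE]
Op 3: b = realloc(b, 8) -> b = 4; heap: [0-3 ALLOC][4-11 ALLOC][12-18 FREE]
Op 4: a = realloc(a, 3) -> a = 0; heap: [0-2 ALLOC][3-3 FREE][4-11 ALLOC][12-18 FREE]
Op 5: c = malloc(1) -> c = 3; heap: [0-2 ALLOC][3-3 ALLOC][4-11 ALLOC][12-18 FREE]
Op 6: free(b) -> (freed b); heap: [0-2 ALLOC][3-3 ALLOC][4-18 FREE]

Answer: [0-2 ALLOC][3-3 ALLOC][4-18 FREE]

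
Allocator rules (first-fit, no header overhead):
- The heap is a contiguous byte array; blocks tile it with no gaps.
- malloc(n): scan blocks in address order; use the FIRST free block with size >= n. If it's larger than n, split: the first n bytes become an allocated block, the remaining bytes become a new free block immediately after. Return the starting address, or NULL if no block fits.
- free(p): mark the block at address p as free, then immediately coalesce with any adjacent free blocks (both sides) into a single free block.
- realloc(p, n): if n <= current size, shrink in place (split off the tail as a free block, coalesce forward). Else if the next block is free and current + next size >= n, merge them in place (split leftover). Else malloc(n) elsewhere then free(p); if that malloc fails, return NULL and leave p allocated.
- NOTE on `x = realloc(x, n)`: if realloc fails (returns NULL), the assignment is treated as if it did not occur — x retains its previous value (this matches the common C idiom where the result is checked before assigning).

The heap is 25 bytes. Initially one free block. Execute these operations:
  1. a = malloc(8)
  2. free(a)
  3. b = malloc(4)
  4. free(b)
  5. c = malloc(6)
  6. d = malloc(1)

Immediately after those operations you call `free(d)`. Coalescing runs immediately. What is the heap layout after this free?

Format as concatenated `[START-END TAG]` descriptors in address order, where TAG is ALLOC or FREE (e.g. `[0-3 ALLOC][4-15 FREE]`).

Op 1: a = malloc(8) -> a = 0; heap: [0-7 ALLOC][8-24 FREE]
Op 2: free(a) -> (freed a); heap: [0-24 FREE]
Op 3: b = malloc(4) -> b = 0; heap: [0-3 ALLOC][4-24 FREE]
Op 4: free(b) -> (freed b); heap: [0-24 FREE]
Op 5: c = malloc(6) -> c = 0; heap: [0-5 ALLOC][6-24 FREE]
Op 6: d = malloc(1) -> d = 6; heap: [0-5 ALLOC][6-6 ALLOC][7-24 FREE]
free(d): d = 6 -> block [6-6 ALLOC]; mark free, coalesce with adjacent free neighbors -> [0-5 ALLOC][6-24 FREE]

Answer: [0-5 ALLOC][6-24 FREE]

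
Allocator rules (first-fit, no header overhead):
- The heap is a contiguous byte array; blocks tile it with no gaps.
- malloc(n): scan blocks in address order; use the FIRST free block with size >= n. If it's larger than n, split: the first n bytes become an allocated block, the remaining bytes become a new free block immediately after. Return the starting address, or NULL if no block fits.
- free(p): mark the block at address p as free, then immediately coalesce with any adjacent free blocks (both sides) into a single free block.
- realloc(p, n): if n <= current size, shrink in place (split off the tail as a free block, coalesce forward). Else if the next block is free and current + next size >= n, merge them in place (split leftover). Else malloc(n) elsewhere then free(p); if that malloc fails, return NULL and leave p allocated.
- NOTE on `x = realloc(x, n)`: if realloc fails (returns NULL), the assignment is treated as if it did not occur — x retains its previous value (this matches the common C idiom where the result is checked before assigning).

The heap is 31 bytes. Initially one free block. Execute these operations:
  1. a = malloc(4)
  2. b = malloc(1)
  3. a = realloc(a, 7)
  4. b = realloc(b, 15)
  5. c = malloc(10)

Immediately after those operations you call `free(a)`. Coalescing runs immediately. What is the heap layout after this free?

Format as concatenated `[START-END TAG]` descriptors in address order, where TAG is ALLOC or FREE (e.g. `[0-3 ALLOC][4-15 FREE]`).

Op 1: a = malloc(4) -> a = 0; heap: [0-3 ALLOC][4-30 FREE]
Op 2: b = malloc(1) -> b = 4; heap: [0-3 ALLOC][4-4 ALLOC][5-30 FREE]
Op 3: a = realloc(a, 7) -> a = 5; heap: [0-3 FREE][4-4 ALLOC][5-11 ALLOC][12-30 FREE]
Op 4: b = realloc(b, 15) -> b = 12; heap: [0-4 FREE][5-11 ALLOC][12-26 ALLOC][27-30 FREE]
Op 5: c = malloc(10) -> c = NULL; heap: [0-4 FREE][5-11 ALLOC][12-26 ALLOC][27-30 FREE]
free(a): a = 5 -> block [5-11 ALLOC]; mark free, coalesce with adjacent free neighbors -> [0-11 FREE][12-26 ALLOC][27-30 FREE]

Answer: [0-11 FREE][12-26 ALLOC][27-30 FREE]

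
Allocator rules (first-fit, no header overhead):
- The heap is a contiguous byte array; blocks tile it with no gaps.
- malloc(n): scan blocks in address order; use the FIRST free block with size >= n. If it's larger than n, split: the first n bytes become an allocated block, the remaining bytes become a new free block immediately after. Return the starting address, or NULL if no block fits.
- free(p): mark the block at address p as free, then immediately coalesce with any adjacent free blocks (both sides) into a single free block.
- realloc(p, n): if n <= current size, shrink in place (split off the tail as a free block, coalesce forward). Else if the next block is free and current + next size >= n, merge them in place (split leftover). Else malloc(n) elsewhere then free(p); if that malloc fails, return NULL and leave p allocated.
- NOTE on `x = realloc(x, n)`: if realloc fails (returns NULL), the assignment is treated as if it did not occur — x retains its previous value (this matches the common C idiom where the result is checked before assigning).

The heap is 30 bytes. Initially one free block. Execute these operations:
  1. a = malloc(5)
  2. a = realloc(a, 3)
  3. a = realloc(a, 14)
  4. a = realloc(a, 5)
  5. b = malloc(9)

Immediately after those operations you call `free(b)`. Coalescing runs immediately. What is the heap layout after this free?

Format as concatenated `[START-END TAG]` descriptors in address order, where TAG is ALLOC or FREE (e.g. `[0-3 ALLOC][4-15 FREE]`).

Op 1: a = malloc(5) -> a = 0; heap: [0-4 ALLOC][5-29 FREE]
Op 2: a = realloc(a, 3) -> a = 0; heap: [0-2 ALLOC][3-29 FREE]
Op 3: a = realloc(a, 14) -> a = 0; heap: [0-13 ALLOC][14-29 FREE]
Op 4: a = realloc(a, 5) -> a = 0; heap: [0-4 ALLOC][5-29 FREE]
Op 5: b = malloc(9) -> b = 5; heap: [0-4 ALLOC][5-13 ALLOC][14-29 FREE]
free(b): b = 5 -> block [5-13 ALLOC]; mark free, coalesce with adjacent free neighbors -> [0-4 ALLOC][5-29 FREE]

Answer: [0-4 ALLOC][5-29 FREE]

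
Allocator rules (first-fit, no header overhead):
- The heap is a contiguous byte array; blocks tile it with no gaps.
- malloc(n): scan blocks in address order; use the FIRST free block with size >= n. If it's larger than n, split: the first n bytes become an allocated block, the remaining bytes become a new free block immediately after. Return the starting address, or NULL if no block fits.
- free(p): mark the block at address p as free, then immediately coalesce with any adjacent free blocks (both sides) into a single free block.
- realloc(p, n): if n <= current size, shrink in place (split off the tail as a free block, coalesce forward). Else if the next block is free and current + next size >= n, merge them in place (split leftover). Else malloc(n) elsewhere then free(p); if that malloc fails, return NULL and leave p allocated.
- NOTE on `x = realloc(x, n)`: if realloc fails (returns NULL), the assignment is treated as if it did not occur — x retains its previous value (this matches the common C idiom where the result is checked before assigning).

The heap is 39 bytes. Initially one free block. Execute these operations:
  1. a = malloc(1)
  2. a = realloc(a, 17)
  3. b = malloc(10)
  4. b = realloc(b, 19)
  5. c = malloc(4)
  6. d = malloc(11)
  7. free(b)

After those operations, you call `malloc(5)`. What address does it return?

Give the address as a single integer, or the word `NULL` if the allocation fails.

Answer: 17

Derivation:
Op 1: a = malloc(1) -> a = 0; heap: [0-0 ALLOC][1-38 FREE]
Op 2: a = realloc(a, 17) -> a = 0; heap: [0-16 ALLOC][17-38 FREE]
Op 3: b = malloc(10) -> b = 17; heap: [0-16 ALLOC][17-26 ALLOC][27-38 FREE]
Op 4: b = realloc(b, 19) -> b = 17; heap: [0-16 ALLOC][17-35 ALLOC][36-38 FREE]
Op 5: c = malloc(4) -> c = NULL; heap: [0-16 ALLOC][17-35 ALLOC][36-38 FREE]
Op 6: d = malloc(11) -> d = NULL; heap: [0-16 ALLOC][17-35 ALLOC][36-38 FREE]
Op 7: free(b) -> (freed b); heap: [0-16 ALLOC][17-38 FREE]
malloc(5): first-fit scan over [0-16 ALLOC][17-38 FREE] -> 17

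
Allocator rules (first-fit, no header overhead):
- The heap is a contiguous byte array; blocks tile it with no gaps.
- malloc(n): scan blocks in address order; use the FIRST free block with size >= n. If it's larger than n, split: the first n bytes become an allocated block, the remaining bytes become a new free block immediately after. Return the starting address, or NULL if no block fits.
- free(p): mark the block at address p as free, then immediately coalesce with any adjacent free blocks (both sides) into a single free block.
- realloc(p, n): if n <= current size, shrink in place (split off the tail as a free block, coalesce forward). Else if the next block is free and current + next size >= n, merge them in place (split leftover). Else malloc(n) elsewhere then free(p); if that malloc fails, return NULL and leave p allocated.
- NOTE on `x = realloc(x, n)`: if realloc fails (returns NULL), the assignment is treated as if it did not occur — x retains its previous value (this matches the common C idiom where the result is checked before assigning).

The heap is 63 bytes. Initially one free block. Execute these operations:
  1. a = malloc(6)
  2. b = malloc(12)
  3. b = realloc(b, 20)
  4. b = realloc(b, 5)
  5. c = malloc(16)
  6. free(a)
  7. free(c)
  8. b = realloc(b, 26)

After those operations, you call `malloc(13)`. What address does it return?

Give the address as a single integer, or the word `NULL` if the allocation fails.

Op 1: a = malloc(6) -> a = 0; heap: [0-5 ALLOC][6-62 FREE]
Op 2: b = malloc(12) -> b = 6; heap: [0-5 ALLOC][6-17 ALLOC][18-62 FREE]
Op 3: b = realloc(b, 20) -> b = 6; heap: [0-5 ALLOC][6-25 ALLOC][26-62 FREE]
Op 4: b = realloc(b, 5) -> b = 6; heap: [0-5 ALLOC][6-10 ALLOC][11-62 FREE]
Op 5: c = malloc(16) -> c = 11; heap: [0-5 ALLOC][6-10 ALLOC][11-26 ALLOC][27-62 FREE]
Op 6: free(a) -> (freed a); heap: [0-5 FREE][6-10 ALLOC][11-26 ALLOC][27-62 FREE]
Op 7: free(c) -> (freed c); heap: [0-5 FREE][6-10 ALLOC][11-62 FREE]
Op 8: b = realloc(b, 26) -> b = 6; heap: [0-5 FREE][6-31 ALLOC][32-62 FREE]
malloc(13): first-fit scan over [0-5 FREE][6-31 ALLOC][32-62 FREE] -> 32

Answer: 32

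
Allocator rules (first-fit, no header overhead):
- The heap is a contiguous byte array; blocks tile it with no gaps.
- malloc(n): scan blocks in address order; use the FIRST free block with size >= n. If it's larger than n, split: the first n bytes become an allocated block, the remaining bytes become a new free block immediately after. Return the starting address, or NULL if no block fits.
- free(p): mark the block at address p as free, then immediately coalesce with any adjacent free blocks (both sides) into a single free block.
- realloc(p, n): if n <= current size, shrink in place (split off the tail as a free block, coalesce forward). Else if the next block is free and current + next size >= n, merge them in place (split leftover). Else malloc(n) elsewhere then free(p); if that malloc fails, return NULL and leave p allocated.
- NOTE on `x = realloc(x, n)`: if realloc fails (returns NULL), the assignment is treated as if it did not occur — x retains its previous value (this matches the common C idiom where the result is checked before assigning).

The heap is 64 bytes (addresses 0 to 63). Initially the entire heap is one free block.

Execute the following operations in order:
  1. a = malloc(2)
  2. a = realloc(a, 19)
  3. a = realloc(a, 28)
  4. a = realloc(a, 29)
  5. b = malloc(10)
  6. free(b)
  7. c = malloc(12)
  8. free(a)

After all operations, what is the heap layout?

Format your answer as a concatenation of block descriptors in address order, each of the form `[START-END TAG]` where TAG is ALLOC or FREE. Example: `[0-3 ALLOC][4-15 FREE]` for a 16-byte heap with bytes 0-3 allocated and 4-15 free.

Answer: [0-28 FREE][29-40 ALLOC][41-63 FREE]

Derivation:
Op 1: a = malloc(2) -> a = 0; heap: [0-1 ALLOC][2-63 FREE]
Op 2: a = realloc(a, 19) -> a = 0; heap: [0-18 ALLOC][19-63 FREE]
Op 3: a = realloc(a, 28) -> a = 0; heap: [0-27 ALLOC][28-63 FREE]
Op 4: a = realloc(a, 29) -> a = 0; heap: [0-28 ALLOC][29-63 FREE]
Op 5: b = malloc(10) -> b = 29; heap: [0-28 ALLOC][29-38 ALLOC][39-63 FREE]
Op 6: free(b) -> (freed b); heap: [0-28 ALLOC][29-63 FREE]
Op 7: c = malloc(12) -> c = 29; heap: [0-28 ALLOC][29-40 ALLOC][41-63 FREE]
Op 8: free(a) -> (freed a); heap: [0-28 FREE][29-40 ALLOC][41-63 FREE]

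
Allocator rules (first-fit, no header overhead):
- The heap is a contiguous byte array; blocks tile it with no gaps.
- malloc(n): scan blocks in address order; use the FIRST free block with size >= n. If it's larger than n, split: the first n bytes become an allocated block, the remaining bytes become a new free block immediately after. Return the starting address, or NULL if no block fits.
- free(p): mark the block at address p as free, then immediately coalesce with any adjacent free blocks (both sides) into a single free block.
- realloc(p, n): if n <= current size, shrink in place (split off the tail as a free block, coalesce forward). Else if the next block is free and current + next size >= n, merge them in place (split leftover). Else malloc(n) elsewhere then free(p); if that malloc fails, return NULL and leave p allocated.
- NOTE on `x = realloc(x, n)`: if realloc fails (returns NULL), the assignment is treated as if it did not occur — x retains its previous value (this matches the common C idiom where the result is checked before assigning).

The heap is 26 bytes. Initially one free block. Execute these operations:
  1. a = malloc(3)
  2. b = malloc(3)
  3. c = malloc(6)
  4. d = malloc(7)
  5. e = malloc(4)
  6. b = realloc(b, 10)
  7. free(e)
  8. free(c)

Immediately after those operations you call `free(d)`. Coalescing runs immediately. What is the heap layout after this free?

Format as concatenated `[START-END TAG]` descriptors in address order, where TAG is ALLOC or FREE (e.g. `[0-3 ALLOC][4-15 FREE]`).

Answer: [0-2 ALLOC][3-5 ALLOC][6-25 FREE]

Derivation:
Op 1: a = malloc(3) -> a = 0; heap: [0-2 ALLOC][3-25 FREE]
Op 2: b = malloc(3) -> b = 3; heap: [0-2 ALLOC][3-5 ALLOC][6-25 FREE]
Op 3: c = malloc(6) -> c = 6; heap: [0-2 ALLOC][3-5 ALLOC][6-11 ALLOC][12-25 FREE]
Op 4: d = malloc(7) -> d = 12; heap: [0-2 ALLOC][3-5 ALLOC][6-11 ALLOC][12-18 ALLOC][19-25 FREE]
Op 5: e = malloc(4) -> e = 19; heap: [0-2 ALLOC][3-5 ALLOC][6-11 ALLOC][12-18 ALLOC][19-22 ALLOC][23-25 FREE]
Op 6: b = realloc(b, 10) -> NULL (b unchanged); heap: [0-2 ALLOC][3-5 ALLOC][6-11 ALLOC][12-18 ALLOC][19-22 ALLOC][23-25 FREE]
Op 7: free(e) -> (freed e); heap: [0-2 ALLOC][3-5 ALLOC][6-11 ALLOC][12-18 ALLOC][19-25 FREE]
Op 8: free(c) -> (freed c); heap: [0-2 ALLOC][3-5 ALLOC][6-11 FREE][12-18 ALLOC][19-25 FREE]
free(d): d = 12 -> block [12-18 ALLOC]; mark free, coalesce with adjacent free neighbors -> [0-2 ALLOC][3-5 ALLOC][6-25 FREE]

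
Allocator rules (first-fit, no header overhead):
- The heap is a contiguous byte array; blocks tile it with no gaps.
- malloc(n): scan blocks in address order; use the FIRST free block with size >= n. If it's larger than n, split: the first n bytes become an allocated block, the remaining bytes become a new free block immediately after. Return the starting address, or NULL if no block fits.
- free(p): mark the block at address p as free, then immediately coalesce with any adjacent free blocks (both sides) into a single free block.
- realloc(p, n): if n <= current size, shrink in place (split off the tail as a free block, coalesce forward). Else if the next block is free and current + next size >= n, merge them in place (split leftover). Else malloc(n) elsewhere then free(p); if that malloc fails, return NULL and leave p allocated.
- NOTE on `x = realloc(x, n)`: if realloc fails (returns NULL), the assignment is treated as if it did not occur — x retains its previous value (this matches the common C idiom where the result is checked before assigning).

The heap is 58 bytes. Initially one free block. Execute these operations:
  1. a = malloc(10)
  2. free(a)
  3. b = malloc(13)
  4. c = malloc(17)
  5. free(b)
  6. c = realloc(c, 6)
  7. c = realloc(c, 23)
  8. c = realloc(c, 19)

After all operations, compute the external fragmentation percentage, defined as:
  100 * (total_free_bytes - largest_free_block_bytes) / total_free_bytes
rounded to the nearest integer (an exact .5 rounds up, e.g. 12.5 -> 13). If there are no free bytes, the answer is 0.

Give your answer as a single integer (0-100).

Op 1: a = malloc(10) -> a = 0; heap: [0-9 ALLOC][10-57 FREE]
Op 2: free(a) -> (freed a); heap: [0-57 FREE]
Op 3: b = malloc(13) -> b = 0; heap: [0-12 ALLOC][13-57 FREE]
Op 4: c = malloc(17) -> c = 13; heap: [0-12 ALLOC][13-29 ALLOC][30-57 FREE]
Op 5: free(b) -> (freed b); heap: [0-12 FREE][13-29 ALLOC][30-57 FREE]
Op 6: c = realloc(c, 6) -> c = 13; heap: [0-12 FREE][13-18 ALLOC][19-57 FREE]
Op 7: c = realloc(c, 23) -> c = 13; heap: [0-12 FREE][13-35 ALLOC][36-57 FREE]
Op 8: c = realloc(c, 19) -> c = 13; heap: [0-12 FREE][13-31 ALLOC][32-57 FREE]
Free blocks: [13 26] total_free=39 largest=26 -> 100*(39-26)/39 = 1300/39 ≈ 33.333 -> rounds to 33

Answer: 33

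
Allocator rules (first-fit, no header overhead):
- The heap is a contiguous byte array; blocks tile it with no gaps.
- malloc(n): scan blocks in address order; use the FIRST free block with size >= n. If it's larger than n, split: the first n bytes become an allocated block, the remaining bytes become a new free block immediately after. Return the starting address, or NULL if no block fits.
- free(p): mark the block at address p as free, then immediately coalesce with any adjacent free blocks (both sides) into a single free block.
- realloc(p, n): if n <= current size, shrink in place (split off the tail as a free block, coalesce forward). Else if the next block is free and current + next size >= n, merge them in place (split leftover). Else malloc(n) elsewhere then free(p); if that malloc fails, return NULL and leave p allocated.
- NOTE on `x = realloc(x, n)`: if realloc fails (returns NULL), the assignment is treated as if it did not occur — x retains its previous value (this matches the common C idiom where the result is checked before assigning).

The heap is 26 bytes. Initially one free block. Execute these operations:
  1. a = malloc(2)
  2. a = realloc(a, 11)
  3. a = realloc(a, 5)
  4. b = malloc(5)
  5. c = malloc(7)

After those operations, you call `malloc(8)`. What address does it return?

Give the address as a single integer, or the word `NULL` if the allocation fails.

Answer: 17

Derivation:
Op 1: a = malloc(2) -> a = 0; heap: [0-1 ALLOC][2-25 FREE]
Op 2: a = realloc(a, 11) -> a = 0; heap: [0-10 ALLOC][11-25 FREE]
Op 3: a = realloc(a, 5) -> a = 0; heap: [0-4 ALLOC][5-25 FREE]
Op 4: b = malloc(5) -> b = 5; heap: [0-4 ALLOC][5-9 ALLOC][10-25 FREE]
Op 5: c = malloc(7) -> c = 10; heap: [0-4 ALLOC][5-9 ALLOC][10-16 ALLOC][17-25 FREE]
malloc(8): first-fit scan over [0-4 ALLOC][5-9 ALLOC][10-16 ALLOC][17-25 FREE] -> 17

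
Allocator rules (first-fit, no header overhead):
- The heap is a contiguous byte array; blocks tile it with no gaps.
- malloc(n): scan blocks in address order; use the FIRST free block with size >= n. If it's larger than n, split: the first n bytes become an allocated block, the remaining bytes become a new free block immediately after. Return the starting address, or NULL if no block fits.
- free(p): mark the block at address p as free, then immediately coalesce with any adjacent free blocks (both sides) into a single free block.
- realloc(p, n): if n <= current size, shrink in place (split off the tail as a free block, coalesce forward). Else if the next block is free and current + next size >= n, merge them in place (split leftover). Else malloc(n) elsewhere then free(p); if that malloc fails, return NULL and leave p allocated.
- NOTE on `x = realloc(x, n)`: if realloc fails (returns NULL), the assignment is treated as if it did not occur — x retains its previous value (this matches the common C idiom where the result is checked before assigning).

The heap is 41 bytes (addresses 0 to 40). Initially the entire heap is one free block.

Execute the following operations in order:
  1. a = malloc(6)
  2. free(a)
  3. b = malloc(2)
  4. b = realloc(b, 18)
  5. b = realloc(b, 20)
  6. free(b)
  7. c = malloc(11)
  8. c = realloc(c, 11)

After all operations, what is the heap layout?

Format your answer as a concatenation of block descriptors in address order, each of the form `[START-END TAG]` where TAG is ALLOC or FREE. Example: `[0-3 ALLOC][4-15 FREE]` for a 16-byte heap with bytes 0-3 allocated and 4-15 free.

Answer: [0-10 ALLOC][11-40 FREE]

Derivation:
Op 1: a = malloc(6) -> a = 0; heap: [0-5 ALLOC][6-40 FREE]
Op 2: free(a) -> (freed a); heap: [0-40 FREE]
Op 3: b = malloc(2) -> b = 0; heap: [0-1 ALLOC][2-40 FREE]
Op 4: b = realloc(b, 18) -> b = 0; heap: [0-17 ALLOC][18-40 FREE]
Op 5: b = realloc(b, 20) -> b = 0; heap: [0-19 ALLOC][20-40 FREE]
Op 6: free(b) -> (freed b); heap: [0-40 FREE]
Op 7: c = malloc(11) -> c = 0; heap: [0-10 ALLOC][11-40 FREE]
Op 8: c = realloc(c, 11) -> c = 0; heap: [0-10 ALLOC][11-40 FREE]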